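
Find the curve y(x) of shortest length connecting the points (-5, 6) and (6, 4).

Arc-length functional: J[y] = ∫ sqrt(1 + (y')^2) dx.
Lagrangian L = sqrt(1 + (y')^2) has no explicit y dependence, so ∂L/∂y = 0 and the Euler-Lagrange equation gives
    d/dx( y' / sqrt(1 + (y')^2) ) = 0  ⇒  y' / sqrt(1 + (y')^2) = const.
Hence y' is constant, so y(x) is affine.
Fitting the endpoints (-5, 6) and (6, 4):
    slope m = (4 − 6) / (6 − (-5)) = -2/11,
    intercept c = 6 − m·(-5) = 56/11.
Extremal: y(x) = (-2/11) x + 56/11.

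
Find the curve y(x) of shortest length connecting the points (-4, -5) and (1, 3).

Arc-length functional: J[y] = ∫ sqrt(1 + (y')^2) dx.
Lagrangian L = sqrt(1 + (y')^2) has no explicit y dependence, so ∂L/∂y = 0 and the Euler-Lagrange equation gives
    d/dx( y' / sqrt(1 + (y')^2) ) = 0  ⇒  y' / sqrt(1 + (y')^2) = const.
Hence y' is constant, so y(x) is affine.
Fitting the endpoints (-4, -5) and (1, 3):
    slope m = (3 − (-5)) / (1 − (-4)) = 8/5,
    intercept c = (-5) − m·(-4) = 7/5.
Extremal: y(x) = (8/5) x + 7/5.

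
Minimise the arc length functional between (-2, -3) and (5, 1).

Arc-length functional: J[y] = ∫ sqrt(1 + (y')^2) dx.
Lagrangian L = sqrt(1 + (y')^2) has no explicit y dependence, so ∂L/∂y = 0 and the Euler-Lagrange equation gives
    d/dx( y' / sqrt(1 + (y')^2) ) = 0  ⇒  y' / sqrt(1 + (y')^2) = const.
Hence y' is constant, so y(x) is affine.
Fitting the endpoints (-2, -3) and (5, 1):
    slope m = (1 − (-3)) / (5 − (-2)) = 4/7,
    intercept c = (-3) − m·(-2) = -13/7.
Extremal: y(x) = (4/7) x - 13/7.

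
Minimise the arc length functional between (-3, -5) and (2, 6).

Arc-length functional: J[y] = ∫ sqrt(1 + (y')^2) dx.
Lagrangian L = sqrt(1 + (y')^2) has no explicit y dependence, so ∂L/∂y = 0 and the Euler-Lagrange equation gives
    d/dx( y' / sqrt(1 + (y')^2) ) = 0  ⇒  y' / sqrt(1 + (y')^2) = const.
Hence y' is constant, so y(x) is affine.
Fitting the endpoints (-3, -5) and (2, 6):
    slope m = (6 − (-5)) / (2 − (-3)) = 11/5,
    intercept c = (-5) − m·(-3) = 8/5.
Extremal: y(x) = (11/5) x + 8/5.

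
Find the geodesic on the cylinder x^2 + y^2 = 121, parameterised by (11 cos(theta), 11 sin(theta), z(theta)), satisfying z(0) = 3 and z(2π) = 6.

Parameterise the cylinder of radius R = 11 as
    r(θ) = (11 cos θ, 11 sin θ, z(θ)).
The arc-length element is
    ds = sqrt(121 + (dz/dθ)^2) dθ,
so the Lagrangian is L = sqrt(121 + z'^2).
L depends on z' only, not on z or θ, so ∂L/∂z = 0 and
    ∂L/∂z' = z' / sqrt(121 + z'^2).
The Euler-Lagrange equation gives
    d/dθ( z' / sqrt(121 + z'^2) ) = 0,
so z' is constant. Integrating once:
    z(θ) = a θ + b,
a helix on the cylinder (a straight line when the cylinder is unrolled). The constants a, b are determined by the endpoint conditions.
With endpoint conditions z(0) = 3 and z(2π) = 6: from z(0) = b we get b = 3, and a·2π + 3 = 6 gives a = 3/(2π), so
    z(θ) = (3/(2π)) θ + 3.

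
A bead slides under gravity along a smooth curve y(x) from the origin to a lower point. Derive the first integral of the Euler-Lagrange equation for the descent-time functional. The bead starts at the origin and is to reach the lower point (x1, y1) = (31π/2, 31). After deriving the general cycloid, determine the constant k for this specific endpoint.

The Lagrangian L = sqrt((1 + y'^2) / y) has no explicit x dependence, so the Beltrami identity applies:
    L − y' ∂L/∂y' = C.
Compute ∂L/∂y' = y' / sqrt(y (1 + y'^2)).
Substitute:
    sqrt((1 + y'^2)/y) − y'·y' / sqrt(y (1 + y'^2))
    = (1 + y'^2) / sqrt(y (1 + y'^2)) − y'^2 / sqrt(y (1 + y'^2))
    = 1 / sqrt(y (1 + y'^2)) = C.
Squaring and rearranging gives the first integral
    y (1 + y'^2) = 1/C^2 =: k   (constant).
Solving this first-order ODE by the substitution
    y = (k/2)(1 − cos θ)
yields the cycloid parameterisation
    x(θ) = (k/2)(θ − sin θ),   y(θ) = (k/2)(1 − cos θ).
The constant k is fixed by the endpoint condition.
Now fit the given lower endpoint (x1, y1) = (31π/2, 31). At the bottom of the first arch (θ = π), the parametric equations give
    y(π) = (k/2)(1 − cos π) = k,
    x(π) = (k/2)(π − sin π) = kπ/2.
Matching y(π) = 31 gives k = 31, consistent with x(π) = 31π/2. Therefore the specific cycloid is
    x(θ) = (31/2)(θ − sin θ),   y(θ) = (31/2)(1 − cos θ).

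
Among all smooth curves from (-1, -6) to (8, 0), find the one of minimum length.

Arc-length functional: J[y] = ∫ sqrt(1 + (y')^2) dx.
Lagrangian L = sqrt(1 + (y')^2) has no explicit y dependence, so ∂L/∂y = 0 and the Euler-Lagrange equation gives
    d/dx( y' / sqrt(1 + (y')^2) ) = 0  ⇒  y' / sqrt(1 + (y')^2) = const.
Hence y' is constant, so y(x) is affine.
Fitting the endpoints (-1, -6) and (8, 0):
    slope m = (0 − (-6)) / (8 − (-1)) = 2/3,
    intercept c = (-6) − m·(-1) = -16/3.
Extremal: y(x) = (2/3) x - 16/3.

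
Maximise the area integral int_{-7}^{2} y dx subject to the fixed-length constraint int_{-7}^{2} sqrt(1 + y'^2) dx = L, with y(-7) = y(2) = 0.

Set up the augmented Lagrangian using a multiplier λ for the length constraint:
    F(y, y') = y − λ sqrt(1 + y'^2).
F has no explicit x dependence, so the Beltrami identity yields a first integral
    F − y' ∂F/∂y' = C.
Compute ∂F/∂y' = −λ y' / sqrt(1 + y'^2). Then
    y − λ sqrt(1 + y'^2) + λ y'^2 / sqrt(1 + y'^2) = C
    ⇒  y − λ / sqrt(1 + y'^2) = C.
Solving for y' and integrating gives
    (x − a)^2 + (y − b)^2 = λ^2,
a circular arc of radius λ. The constants a, b are determined by the endpoint conditions y(-7) = y(2) = 0, and λ is fixed implicitly by the length constraint
    ∫_{-7}^{2} sqrt(1 + y'^2) dx = L.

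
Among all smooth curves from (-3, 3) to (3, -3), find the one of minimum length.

Arc-length functional: J[y] = ∫ sqrt(1 + (y')^2) dx.
Lagrangian L = sqrt(1 + (y')^2) has no explicit y dependence, so ∂L/∂y = 0 and the Euler-Lagrange equation gives
    d/dx( y' / sqrt(1 + (y')^2) ) = 0  ⇒  y' / sqrt(1 + (y')^2) = const.
Hence y' is constant, so y(x) is affine.
Fitting the endpoints (-3, 3) and (3, -3):
    slope m = ((-3) − 3) / (3 − (-3)) = -1,
    intercept c = 3 − m·(-3) = 0.
Extremal: y(x) = -x.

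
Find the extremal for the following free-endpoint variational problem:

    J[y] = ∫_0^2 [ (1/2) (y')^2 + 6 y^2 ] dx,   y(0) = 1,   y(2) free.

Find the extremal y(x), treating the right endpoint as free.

The Lagrangian L = (1/2) (y')^2 + 6 y^2 gives
    ∂L/∂y = 12 y,   ∂L/∂y' = y'.
Euler-Lagrange: y'' − 12 y = 0.
With k = sqrt(12), the general solution is
    y(x) = A cosh(sqrt(12) x) + B sinh(sqrt(12) x).
Fixed left endpoint y(0) = 1 ⇒ A = 1.
The right endpoint x = 2 is free, so the natural (transversality) condition is ∂L/∂y' |_{x=2} = 0, i.e. y'(2) = 0.
Compute y'(x) = A k sinh(k x) + B k cosh(k x), so
    y'(2) = A k sinh(k·2) + B k cosh(k·2) = 0
    ⇒ B = −A tanh(k·2) = − tanh(sqrt(12)·2).
Therefore the extremal is
    y(x) = cosh(sqrt(12) x) − tanh(sqrt(12)·2) sinh(sqrt(12) x).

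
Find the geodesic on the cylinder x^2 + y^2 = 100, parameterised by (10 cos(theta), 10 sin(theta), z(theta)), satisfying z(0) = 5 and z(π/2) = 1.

Parameterise the cylinder of radius R = 10 as
    r(θ) = (10 cos θ, 10 sin θ, z(θ)).
The arc-length element is
    ds = sqrt(100 + (dz/dθ)^2) dθ,
so the Lagrangian is L = sqrt(100 + z'^2).
L depends on z' only, not on z or θ, so ∂L/∂z = 0 and
    ∂L/∂z' = z' / sqrt(100 + z'^2).
The Euler-Lagrange equation gives
    d/dθ( z' / sqrt(100 + z'^2) ) = 0,
so z' is constant. Integrating once:
    z(θ) = a θ + b,
a helix on the cylinder (a straight line when the cylinder is unrolled). The constants a, b are determined by the endpoint conditions.
With endpoint conditions z(0) = 5 and z(π/2) = 1: from z(0) = b we get b = 5, and a·π/2 + 5 = 1 gives a = -8/π, so
    z(θ) = (-8/π) θ + 5.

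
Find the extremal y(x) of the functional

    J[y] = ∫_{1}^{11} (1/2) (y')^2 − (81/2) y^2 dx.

The Lagrangian is L = (1/2) (y')^2 − (81/2) y^2.
Compute ∂L/∂y = -81y, ∂L/∂y' = y'.
The Euler-Lagrange equation d/dx(∂L/∂y') − ∂L/∂y = 0 reduces to
    y'' + 81 y = 0.
Its general solution is
    y(x) = A sin(9x) + B cos(9x),
with A, B fixed by the endpoint conditions.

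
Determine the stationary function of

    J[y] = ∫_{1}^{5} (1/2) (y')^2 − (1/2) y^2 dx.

The Lagrangian is L = (1/2) (y')^2 − (1/2) y^2.
Compute ∂L/∂y = -y, ∂L/∂y' = y'.
The Euler-Lagrange equation d/dx(∂L/∂y') − ∂L/∂y = 0 reduces to
    y'' + y = 0.
Its general solution is
    y(x) = A sin(x) + B cos(x),
with A, B fixed by the endpoint conditions.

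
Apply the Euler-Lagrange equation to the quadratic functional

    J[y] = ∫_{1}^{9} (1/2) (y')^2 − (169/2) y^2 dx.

The Lagrangian is L = (1/2) (y')^2 − (169/2) y^2.
Compute ∂L/∂y = -169y, ∂L/∂y' = y'.
The Euler-Lagrange equation d/dx(∂L/∂y') − ∂L/∂y = 0 reduces to
    y'' + 169 y = 0.
Its general solution is
    y(x) = A sin(13x) + B cos(13x),
with A, B fixed by the endpoint conditions.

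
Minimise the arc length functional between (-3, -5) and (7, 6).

Arc-length functional: J[y] = ∫ sqrt(1 + (y')^2) dx.
Lagrangian L = sqrt(1 + (y')^2) has no explicit y dependence, so ∂L/∂y = 0 and the Euler-Lagrange equation gives
    d/dx( y' / sqrt(1 + (y')^2) ) = 0  ⇒  y' / sqrt(1 + (y')^2) = const.
Hence y' is constant, so y(x) is affine.
Fitting the endpoints (-3, -5) and (7, 6):
    slope m = (6 − (-5)) / (7 − (-3)) = 11/10,
    intercept c = (-5) − m·(-3) = -17/10.
Extremal: y(x) = (11/10) x - 17/10.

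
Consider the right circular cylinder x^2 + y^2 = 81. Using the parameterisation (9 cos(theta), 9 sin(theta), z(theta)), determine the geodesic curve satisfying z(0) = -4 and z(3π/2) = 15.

Parameterise the cylinder of radius R = 9 as
    r(θ) = (9 cos θ, 9 sin θ, z(θ)).
The arc-length element is
    ds = sqrt(81 + (dz/dθ)^2) dθ,
so the Lagrangian is L = sqrt(81 + z'^2).
L depends on z' only, not on z or θ, so ∂L/∂z = 0 and
    ∂L/∂z' = z' / sqrt(81 + z'^2).
The Euler-Lagrange equation gives
    d/dθ( z' / sqrt(81 + z'^2) ) = 0,
so z' is constant. Integrating once:
    z(θ) = a θ + b,
a helix on the cylinder (a straight line when the cylinder is unrolled). The constants a, b are determined by the endpoint conditions.
With endpoint conditions z(0) = -4 and z(3π/2) = 15: from z(0) = b we get b = -4, and a·3π/2 + -4 = 15 gives a = 38/(3π), so
    z(θ) = (38/(3π)) θ − 4.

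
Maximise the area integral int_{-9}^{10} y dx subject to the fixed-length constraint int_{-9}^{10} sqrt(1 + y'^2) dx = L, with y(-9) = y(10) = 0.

Set up the augmented Lagrangian using a multiplier λ for the length constraint:
    F(y, y') = y − λ sqrt(1 + y'^2).
F has no explicit x dependence, so the Beltrami identity yields a first integral
    F − y' ∂F/∂y' = C.
Compute ∂F/∂y' = −λ y' / sqrt(1 + y'^2). Then
    y − λ sqrt(1 + y'^2) + λ y'^2 / sqrt(1 + y'^2) = C
    ⇒  y − λ / sqrt(1 + y'^2) = C.
Solving for y' and integrating gives
    (x − a)^2 + (y − b)^2 = λ^2,
a circular arc of radius λ. The constants a, b are determined by the endpoint conditions y(-9) = y(10) = 0, and λ is fixed implicitly by the length constraint
    ∫_{-9}^{10} sqrt(1 + y'^2) dx = L.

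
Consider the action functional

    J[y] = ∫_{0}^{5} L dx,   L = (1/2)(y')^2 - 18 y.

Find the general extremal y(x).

The Lagrangian is L = (1/2)(y')^2 - 18 y.
∂L/∂y = -18.
∂L/∂y' = y'.
The Euler-Lagrange equation d/dx(∂L/∂y') − ∂L/∂y = 0 becomes:
    y'' + 18 = 0
General solution: y(x) = -9 x^2 + A x + B, where A and B are arbitrary constants fixed by the endpoint conditions.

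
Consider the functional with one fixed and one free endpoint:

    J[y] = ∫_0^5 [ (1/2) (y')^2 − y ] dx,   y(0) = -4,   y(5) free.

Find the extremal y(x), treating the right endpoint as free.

The Lagrangian L = (1/2) (y')^2 − y gives
    ∂L/∂y = −1,   ∂L/∂y' = y'.
Euler-Lagrange: d/dx(y') − (−1) = 0, i.e. y'' + 1 = 0, so
    y(x) = −(1/2) x^2 + C1 x + C2.
Fixed left endpoint y(0) = -4 ⇒ C2 = -4.
The right endpoint x = 5 is free, so the natural (transversality) condition is ∂L/∂y' |_{x=5} = 0, i.e. y'(5) = 0.
Compute y'(x) = −1 x + C1, so y'(5) = −5 + C1 = 0 ⇒ C1 = 5.
Therefore the extremal is
    y(x) = −x^2/2 + 5 x − 4.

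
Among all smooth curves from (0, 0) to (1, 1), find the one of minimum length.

Arc-length functional: J[y] = ∫ sqrt(1 + (y')^2) dx.
Lagrangian L = sqrt(1 + (y')^2) has no explicit y dependence, so ∂L/∂y = 0 and the Euler-Lagrange equation gives
    d/dx( y' / sqrt(1 + (y')^2) ) = 0  ⇒  y' / sqrt(1 + (y')^2) = const.
Hence y' is constant, so y(x) is affine.
Fitting the endpoints (0, 0) and (1, 1):
    slope m = (1 − 0) / (1 − 0) = 1,
    intercept c = 0 − m·0 = 0.
Extremal: y(x) = x.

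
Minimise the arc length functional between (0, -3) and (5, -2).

Arc-length functional: J[y] = ∫ sqrt(1 + (y')^2) dx.
Lagrangian L = sqrt(1 + (y')^2) has no explicit y dependence, so ∂L/∂y = 0 and the Euler-Lagrange equation gives
    d/dx( y' / sqrt(1 + (y')^2) ) = 0  ⇒  y' / sqrt(1 + (y')^2) = const.
Hence y' is constant, so y(x) is affine.
Fitting the endpoints (0, -3) and (5, -2):
    slope m = ((-2) − (-3)) / (5 − 0) = 1/5,
    intercept c = (-3) − m·0 = -3.
Extremal: y(x) = (1/5) x - 3.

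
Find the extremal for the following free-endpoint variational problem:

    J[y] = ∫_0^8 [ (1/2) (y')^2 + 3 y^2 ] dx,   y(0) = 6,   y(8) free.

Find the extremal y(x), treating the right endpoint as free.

The Lagrangian L = (1/2) (y')^2 + 3 y^2 gives
    ∂L/∂y = 6 y,   ∂L/∂y' = y'.
Euler-Lagrange: y'' − 6 y = 0.
With k = sqrt(6), the general solution is
    y(x) = A cosh(sqrt(6) x) + B sinh(sqrt(6) x).
Fixed left endpoint y(0) = 6 ⇒ A = 6.
The right endpoint x = 8 is free, so the natural (transversality) condition is ∂L/∂y' |_{x=8} = 0, i.e. y'(8) = 0.
Compute y'(x) = A k sinh(k x) + B k cosh(k x), so
    y'(8) = A k sinh(k·8) + B k cosh(k·8) = 0
    ⇒ B = −A tanh(k·8) = − 6 tanh(sqrt(6)·8).
Therefore the extremal is
    y(x) = 6 cosh(sqrt(6) x) − 6 tanh(sqrt(6)·8) sinh(sqrt(6) x).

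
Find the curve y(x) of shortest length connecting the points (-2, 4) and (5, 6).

Arc-length functional: J[y] = ∫ sqrt(1 + (y')^2) dx.
Lagrangian L = sqrt(1 + (y')^2) has no explicit y dependence, so ∂L/∂y = 0 and the Euler-Lagrange equation gives
    d/dx( y' / sqrt(1 + (y')^2) ) = 0  ⇒  y' / sqrt(1 + (y')^2) = const.
Hence y' is constant, so y(x) is affine.
Fitting the endpoints (-2, 4) and (5, 6):
    slope m = (6 − 4) / (5 − (-2)) = 2/7,
    intercept c = 4 − m·(-2) = 32/7.
Extremal: y(x) = (2/7) x + 32/7.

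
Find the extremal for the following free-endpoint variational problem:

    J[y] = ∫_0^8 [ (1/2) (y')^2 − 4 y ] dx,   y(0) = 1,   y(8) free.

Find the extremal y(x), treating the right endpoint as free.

The Lagrangian L = (1/2) (y')^2 − 4 y gives
    ∂L/∂y = −4,   ∂L/∂y' = y'.
Euler-Lagrange: d/dx(y') − (−4) = 0, i.e. y'' + 4 = 0, so
    y(x) = −(4/2) x^2 + C1 x + C2.
Fixed left endpoint y(0) = 1 ⇒ C2 = 1.
The right endpoint x = 8 is free, so the natural (transversality) condition is ∂L/∂y' |_{x=8} = 0, i.e. y'(8) = 0.
Compute y'(x) = −4 x + C1, so y'(8) = −32 + C1 = 0 ⇒ C1 = 32.
Therefore the extremal is
    y(x) = −2 x^2 + 32 x + 1.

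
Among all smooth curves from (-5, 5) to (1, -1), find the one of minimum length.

Arc-length functional: J[y] = ∫ sqrt(1 + (y')^2) dx.
Lagrangian L = sqrt(1 + (y')^2) has no explicit y dependence, so ∂L/∂y = 0 and the Euler-Lagrange equation gives
    d/dx( y' / sqrt(1 + (y')^2) ) = 0  ⇒  y' / sqrt(1 + (y')^2) = const.
Hence y' is constant, so y(x) is affine.
Fitting the endpoints (-5, 5) and (1, -1):
    slope m = ((-1) − 5) / (1 − (-5)) = -1,
    intercept c = 5 − m·(-5) = 0.
Extremal: y(x) = -x.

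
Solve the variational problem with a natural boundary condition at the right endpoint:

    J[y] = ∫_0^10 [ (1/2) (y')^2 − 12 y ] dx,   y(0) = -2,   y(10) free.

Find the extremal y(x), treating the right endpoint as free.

The Lagrangian L = (1/2) (y')^2 − 12 y gives
    ∂L/∂y = −12,   ∂L/∂y' = y'.
Euler-Lagrange: d/dx(y') − (−12) = 0, i.e. y'' + 12 = 0, so
    y(x) = −(12/2) x^2 + C1 x + C2.
Fixed left endpoint y(0) = -2 ⇒ C2 = -2.
The right endpoint x = 10 is free, so the natural (transversality) condition is ∂L/∂y' |_{x=10} = 0, i.e. y'(10) = 0.
Compute y'(x) = −12 x + C1, so y'(10) = −120 + C1 = 0 ⇒ C1 = 120.
Therefore the extremal is
    y(x) = −6 x^2 + 120 x − 2.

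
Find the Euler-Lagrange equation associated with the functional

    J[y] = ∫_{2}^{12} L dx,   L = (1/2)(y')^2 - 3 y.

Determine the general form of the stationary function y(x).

The Lagrangian is L = (1/2)(y')^2 - 3 y.
∂L/∂y = -3.
∂L/∂y' = y'.
The Euler-Lagrange equation d/dx(∂L/∂y') − ∂L/∂y = 0 becomes:
    y'' + 3 = 0
General solution: y(x) = -(3/2) x^2 + A x + B, where A and B are arbitrary constants fixed by the endpoint conditions.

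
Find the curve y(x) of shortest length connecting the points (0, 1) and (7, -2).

Arc-length functional: J[y] = ∫ sqrt(1 + (y')^2) dx.
Lagrangian L = sqrt(1 + (y')^2) has no explicit y dependence, so ∂L/∂y = 0 and the Euler-Lagrange equation gives
    d/dx( y' / sqrt(1 + (y')^2) ) = 0  ⇒  y' / sqrt(1 + (y')^2) = const.
Hence y' is constant, so y(x) is affine.
Fitting the endpoints (0, 1) and (7, -2):
    slope m = ((-2) − 1) / (7 − 0) = -3/7,
    intercept c = 1 − m·0 = 1.
Extremal: y(x) = (-3/7) x + 1.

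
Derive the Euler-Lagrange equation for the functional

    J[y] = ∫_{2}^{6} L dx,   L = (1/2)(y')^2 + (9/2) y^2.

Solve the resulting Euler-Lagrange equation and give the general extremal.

The Lagrangian is L = (1/2)(y')^2 + (9/2) y^2.
∂L/∂y = 9y.
∂L/∂y' = y'.
The Euler-Lagrange equation d/dx(∂L/∂y') − ∂L/∂y = 0 becomes:
    y'' - 9 y = 0
General solution: y(x) = A e^(3x) + B e^(-3x), where A and B are arbitrary constants fixed by the endpoint conditions.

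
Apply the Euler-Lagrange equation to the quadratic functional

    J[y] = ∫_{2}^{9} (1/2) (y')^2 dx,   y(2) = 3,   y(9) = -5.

The Lagrangian is L = (1/2) (y')^2.
Compute ∂L/∂y = 0, ∂L/∂y' = y'.
The Euler-Lagrange equation d/dx(∂L/∂y') − ∂L/∂y = 0 reduces to
    y'' = 0.
Its general solution is
    y(x) = A x + B,
with A, B fixed by the endpoint conditions.
Applying the endpoint conditions y(2) = 3 and y(9) = -5: solve A·2 + B = 3 and A·9 + B = -5. Subtracting gives A(9 − 2) = -5 − 3, so A = -8/7, and B = 3 − A·2 = 37/7. Therefore
    y(x) = (-8/7) x + 37/7.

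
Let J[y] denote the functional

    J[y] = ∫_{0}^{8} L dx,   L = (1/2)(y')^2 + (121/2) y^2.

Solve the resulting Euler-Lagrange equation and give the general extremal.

The Lagrangian is L = (1/2)(y')^2 + (121/2) y^2.
∂L/∂y = 121y.
∂L/∂y' = y'.
The Euler-Lagrange equation d/dx(∂L/∂y') − ∂L/∂y = 0 becomes:
    y'' - 121 y = 0
General solution: y(x) = A e^(11x) + B e^(-11x), where A and B are arbitrary constants fixed by the endpoint conditions.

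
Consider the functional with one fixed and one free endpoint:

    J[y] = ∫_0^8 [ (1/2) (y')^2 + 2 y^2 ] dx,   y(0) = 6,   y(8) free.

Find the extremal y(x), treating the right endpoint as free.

The Lagrangian L = (1/2) (y')^2 + 2 y^2 gives
    ∂L/∂y = 4 y,   ∂L/∂y' = y'.
Euler-Lagrange: y'' − 4 y = 0.
With k = 2, the general solution is
    y(x) = A cosh(2 x) + B sinh(2 x).
Fixed left endpoint y(0) = 6 ⇒ A = 6.
The right endpoint x = 8 is free, so the natural (transversality) condition is ∂L/∂y' |_{x=8} = 0, i.e. y'(8) = 0.
Compute y'(x) = A k sinh(k x) + B k cosh(k x), so
    y'(8) = A k sinh(k·8) + B k cosh(k·8) = 0
    ⇒ B = −A tanh(k·8) = − 6 tanh(2·8).
Therefore the extremal is
    y(x) = 6 cosh(2 x) − 6 tanh(2·8) sinh(2 x).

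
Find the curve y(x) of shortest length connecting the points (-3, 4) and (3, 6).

Arc-length functional: J[y] = ∫ sqrt(1 + (y')^2) dx.
Lagrangian L = sqrt(1 + (y')^2) has no explicit y dependence, so ∂L/∂y = 0 and the Euler-Lagrange equation gives
    d/dx( y' / sqrt(1 + (y')^2) ) = 0  ⇒  y' / sqrt(1 + (y')^2) = const.
Hence y' is constant, so y(x) is affine.
Fitting the endpoints (-3, 4) and (3, 6):
    slope m = (6 − 4) / (3 − (-3)) = 1/3,
    intercept c = 4 − m·(-3) = 5.
Extremal: y(x) = (1/3) x + 5.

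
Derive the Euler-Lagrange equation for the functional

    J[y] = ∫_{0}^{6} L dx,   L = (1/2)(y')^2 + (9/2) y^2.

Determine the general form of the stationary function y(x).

The Lagrangian is L = (1/2)(y')^2 + (9/2) y^2.
∂L/∂y = 9y.
∂L/∂y' = y'.
The Euler-Lagrange equation d/dx(∂L/∂y') − ∂L/∂y = 0 becomes:
    y'' - 9 y = 0
General solution: y(x) = A e^(3x) + B e^(-3x), where A and B are arbitrary constants fixed by the endpoint conditions.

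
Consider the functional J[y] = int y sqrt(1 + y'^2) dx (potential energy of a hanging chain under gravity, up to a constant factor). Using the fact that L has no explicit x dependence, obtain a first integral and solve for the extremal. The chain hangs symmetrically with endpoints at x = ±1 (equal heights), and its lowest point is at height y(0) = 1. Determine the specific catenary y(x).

The Lagrangian L(y, y') = y sqrt(1 + y'^2) has no explicit x dependence, so the Beltrami identity applies:
    L − y' ∂L/∂y' = C.
Compute ∂L/∂y' = y · y' / sqrt(1 + y'^2). Then
    L − y' ∂L/∂y'
    = y sqrt(1 + y'^2) − y · y'^2 / sqrt(1 + y'^2)
    = y (1 + y'^2 − y'^2) / sqrt(1 + y'^2)
    = y / sqrt(1 + y'^2) = C.
Squaring gives y^2 = C^2 (1 + y'^2), i.e.
    y'^2 = y^2 / C^2 − 1.
Separating variables,
    dy / sqrt(y^2 − C^2) = dx / C,
and integrating gives arccosh(y / C) = (x − a)/C, so
    y(x) = C cosh((x − a)/C),
the catenary. The constants C and a are fixed by the two endpoint conditions (and, for the hanging-chain problem, the length constraint selects C).
Now fit the given data. The endpoints x = ±1 are symmetric at equal height, so the catenary is even about its minimum: a = 0 and y(x) = C cosh(x/C). The lowest point is y(0) = C cosh(0) = C, and we are told y(0) = 1, so C = 1. Therefore
    y(x) = cosh(x),
and at the endpoints
    y(±1) = cosh(1).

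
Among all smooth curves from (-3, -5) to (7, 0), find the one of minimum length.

Arc-length functional: J[y] = ∫ sqrt(1 + (y')^2) dx.
Lagrangian L = sqrt(1 + (y')^2) has no explicit y dependence, so ∂L/∂y = 0 and the Euler-Lagrange equation gives
    d/dx( y' / sqrt(1 + (y')^2) ) = 0  ⇒  y' / sqrt(1 + (y')^2) = const.
Hence y' is constant, so y(x) is affine.
Fitting the endpoints (-3, -5) and (7, 0):
    slope m = (0 − (-5)) / (7 − (-3)) = 1/2,
    intercept c = (-5) − m·(-3) = -7/2.
Extremal: y(x) = (1/2) x - 7/2.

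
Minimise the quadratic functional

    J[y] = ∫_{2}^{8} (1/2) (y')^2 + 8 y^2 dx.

The Lagrangian is L = (1/2) (y')^2 + 8 y^2.
Compute ∂L/∂y = 16y, ∂L/∂y' = y'.
The Euler-Lagrange equation d/dx(∂L/∂y') − ∂L/∂y = 0 reduces to
    y'' − 16 y = 0.
Its general solution is
    y(x) = A e^(4x) + B e^(−4x),
with A, B fixed by the endpoint conditions.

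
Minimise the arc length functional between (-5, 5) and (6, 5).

Arc-length functional: J[y] = ∫ sqrt(1 + (y')^2) dx.
Lagrangian L = sqrt(1 + (y')^2) has no explicit y dependence, so ∂L/∂y = 0 and the Euler-Lagrange equation gives
    d/dx( y' / sqrt(1 + (y')^2) ) = 0  ⇒  y' / sqrt(1 + (y')^2) = const.
Hence y' is constant, so y(x) is affine.
Fitting the endpoints (-5, 5) and (6, 5):
    slope m = (5 − 5) / (6 − (-5)) = 0,
    intercept c = 5 − m·(-5) = 5.
Extremal: y(x) = 5.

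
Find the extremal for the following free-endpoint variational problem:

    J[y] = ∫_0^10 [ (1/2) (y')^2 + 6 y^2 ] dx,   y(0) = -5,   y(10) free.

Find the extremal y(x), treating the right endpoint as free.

The Lagrangian L = (1/2) (y')^2 + 6 y^2 gives
    ∂L/∂y = 12 y,   ∂L/∂y' = y'.
Euler-Lagrange: y'' − 12 y = 0.
With k = sqrt(12), the general solution is
    y(x) = A cosh(sqrt(12) x) + B sinh(sqrt(12) x).
Fixed left endpoint y(0) = -5 ⇒ A = -5.
The right endpoint x = 10 is free, so the natural (transversality) condition is ∂L/∂y' |_{x=10} = 0, i.e. y'(10) = 0.
Compute y'(x) = A k sinh(k x) + B k cosh(k x), so
    y'(10) = A k sinh(k·10) + B k cosh(k·10) = 0
    ⇒ B = −A tanh(k·10) = 5 tanh(sqrt(12)·10).
Therefore the extremal is
    y(x) = −5 cosh(sqrt(12) x) + 5 tanh(sqrt(12)·10) sinh(sqrt(12) x).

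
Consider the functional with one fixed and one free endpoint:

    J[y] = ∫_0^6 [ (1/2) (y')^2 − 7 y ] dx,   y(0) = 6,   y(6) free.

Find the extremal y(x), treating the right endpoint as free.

The Lagrangian L = (1/2) (y')^2 − 7 y gives
    ∂L/∂y = −7,   ∂L/∂y' = y'.
Euler-Lagrange: d/dx(y') − (−7) = 0, i.e. y'' + 7 = 0, so
    y(x) = −(7/2) x^2 + C1 x + C2.
Fixed left endpoint y(0) = 6 ⇒ C2 = 6.
The right endpoint x = 6 is free, so the natural (transversality) condition is ∂L/∂y' |_{x=6} = 0, i.e. y'(6) = 0.
Compute y'(x) = −7 x + C1, so y'(6) = −42 + C1 = 0 ⇒ C1 = 42.
Therefore the extremal is
    y(x) = −(7/2) x^2 + 42 x + 6.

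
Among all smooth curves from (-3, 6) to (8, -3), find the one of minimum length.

Arc-length functional: J[y] = ∫ sqrt(1 + (y')^2) dx.
Lagrangian L = sqrt(1 + (y')^2) has no explicit y dependence, so ∂L/∂y = 0 and the Euler-Lagrange equation gives
    d/dx( y' / sqrt(1 + (y')^2) ) = 0  ⇒  y' / sqrt(1 + (y')^2) = const.
Hence y' is constant, so y(x) is affine.
Fitting the endpoints (-3, 6) and (8, -3):
    slope m = ((-3) − 6) / (8 − (-3)) = -9/11,
    intercept c = 6 − m·(-3) = 39/11.
Extremal: y(x) = (-9/11) x + 39/11.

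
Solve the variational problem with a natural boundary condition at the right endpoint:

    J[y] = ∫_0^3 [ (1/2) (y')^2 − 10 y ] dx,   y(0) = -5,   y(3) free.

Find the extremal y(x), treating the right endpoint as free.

The Lagrangian L = (1/2) (y')^2 − 10 y gives
    ∂L/∂y = −10,   ∂L/∂y' = y'.
Euler-Lagrange: d/dx(y') − (−10) = 0, i.e. y'' + 10 = 0, so
    y(x) = −(10/2) x^2 + C1 x + C2.
Fixed left endpoint y(0) = -5 ⇒ C2 = -5.
The right endpoint x = 3 is free, so the natural (transversality) condition is ∂L/∂y' |_{x=3} = 0, i.e. y'(3) = 0.
Compute y'(x) = −10 x + C1, so y'(3) = −30 + C1 = 0 ⇒ C1 = 30.
Therefore the extremal is
    y(x) = −5 x^2 + 30 x − 5.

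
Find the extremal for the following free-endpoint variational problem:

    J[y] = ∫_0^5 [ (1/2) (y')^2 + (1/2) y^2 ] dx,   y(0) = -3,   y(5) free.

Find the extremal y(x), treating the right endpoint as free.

The Lagrangian L = (1/2) (y')^2 + (1/2) y^2 gives
    ∂L/∂y = 1 y,   ∂L/∂y' = y'.
Euler-Lagrange: y'' − y = 0.
With k = 1, the general solution is
    y(x) = A cosh(x) + B sinh(x).
Fixed left endpoint y(0) = -3 ⇒ A = -3.
The right endpoint x = 5 is free, so the natural (transversality) condition is ∂L/∂y' |_{x=5} = 0, i.e. y'(5) = 0.
Compute y'(x) = A k sinh(k x) + B k cosh(k x), so
    y'(5) = A k sinh(k·5) + B k cosh(k·5) = 0
    ⇒ B = −A tanh(k·5) = 3 tanh(1·5).
Therefore the extremal is
    y(x) = −3 cosh(1 x) + 3 tanh(1·5) sinh(1 x).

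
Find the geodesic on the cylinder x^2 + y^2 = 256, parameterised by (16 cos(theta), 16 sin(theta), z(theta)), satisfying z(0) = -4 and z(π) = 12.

Parameterise the cylinder of radius R = 16 as
    r(θ) = (16 cos θ, 16 sin θ, z(θ)).
The arc-length element is
    ds = sqrt(256 + (dz/dθ)^2) dθ,
so the Lagrangian is L = sqrt(256 + z'^2).
L depends on z' only, not on z or θ, so ∂L/∂z = 0 and
    ∂L/∂z' = z' / sqrt(256 + z'^2).
The Euler-Lagrange equation gives
    d/dθ( z' / sqrt(256 + z'^2) ) = 0,
so z' is constant. Integrating once:
    z(θ) = a θ + b,
a helix on the cylinder (a straight line when the cylinder is unrolled). The constants a, b are determined by the endpoint conditions.
With endpoint conditions z(0) = -4 and z(π) = 12: from z(0) = b we get b = -4, and a·π + -4 = 12 gives a = 16/π, so
    z(θ) = (16/π) θ − 4.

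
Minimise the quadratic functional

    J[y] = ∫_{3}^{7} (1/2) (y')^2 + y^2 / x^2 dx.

The Lagrangian is L = (1/2) (y')^2 + y^2 / x^2.
Compute ∂L/∂y = 2y/x^2, ∂L/∂y' = y'.
The Euler-Lagrange equation d/dx(∂L/∂y') − ∂L/∂y = 0 reduces to
    y'' − 2/x^2 · y = 0  (x > 0).
Its general solution is
    y(x) = A x^2 + B / x,
with A, B fixed by the endpoint conditions.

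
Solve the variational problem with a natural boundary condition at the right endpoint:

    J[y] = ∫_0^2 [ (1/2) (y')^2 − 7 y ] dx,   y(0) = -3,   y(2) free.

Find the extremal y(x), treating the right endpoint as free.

The Lagrangian L = (1/2) (y')^2 − 7 y gives
    ∂L/∂y = −7,   ∂L/∂y' = y'.
Euler-Lagrange: d/dx(y') − (−7) = 0, i.e. y'' + 7 = 0, so
    y(x) = −(7/2) x^2 + C1 x + C2.
Fixed left endpoint y(0) = -3 ⇒ C2 = -3.
The right endpoint x = 2 is free, so the natural (transversality) condition is ∂L/∂y' |_{x=2} = 0, i.e. y'(2) = 0.
Compute y'(x) = −7 x + C1, so y'(2) = −14 + C1 = 0 ⇒ C1 = 14.
Therefore the extremal is
    y(x) = −(7/2) x^2 + 14 x − 3.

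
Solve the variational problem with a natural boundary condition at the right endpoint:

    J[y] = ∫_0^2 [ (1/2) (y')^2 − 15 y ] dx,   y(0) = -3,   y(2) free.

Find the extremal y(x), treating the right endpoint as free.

The Lagrangian L = (1/2) (y')^2 − 15 y gives
    ∂L/∂y = −15,   ∂L/∂y' = y'.
Euler-Lagrange: d/dx(y') − (−15) = 0, i.e. y'' + 15 = 0, so
    y(x) = −(15/2) x^2 + C1 x + C2.
Fixed left endpoint y(0) = -3 ⇒ C2 = -3.
The right endpoint x = 2 is free, so the natural (transversality) condition is ∂L/∂y' |_{x=2} = 0, i.e. y'(2) = 0.
Compute y'(x) = −15 x + C1, so y'(2) = −30 + C1 = 0 ⇒ C1 = 30.
Therefore the extremal is
    y(x) = −(15/2) x^2 + 30 x − 3.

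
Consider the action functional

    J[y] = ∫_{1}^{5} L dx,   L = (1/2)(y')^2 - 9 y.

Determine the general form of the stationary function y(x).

The Lagrangian is L = (1/2)(y')^2 - 9 y.
∂L/∂y = -9.
∂L/∂y' = y'.
The Euler-Lagrange equation d/dx(∂L/∂y') − ∂L/∂y = 0 becomes:
    y'' + 9 = 0
General solution: y(x) = -(9/2) x^2 + A x + B, where A and B are arbitrary constants fixed by the endpoint conditions.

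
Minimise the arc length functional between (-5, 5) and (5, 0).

Arc-length functional: J[y] = ∫ sqrt(1 + (y')^2) dx.
Lagrangian L = sqrt(1 + (y')^2) has no explicit y dependence, so ∂L/∂y = 0 and the Euler-Lagrange equation gives
    d/dx( y' / sqrt(1 + (y')^2) ) = 0  ⇒  y' / sqrt(1 + (y')^2) = const.
Hence y' is constant, so y(x) is affine.
Fitting the endpoints (-5, 5) and (5, 0):
    slope m = (0 − 5) / (5 − (-5)) = -1/2,
    intercept c = 5 − m·(-5) = 5/2.
Extremal: y(x) = (-1/2) x + 5/2.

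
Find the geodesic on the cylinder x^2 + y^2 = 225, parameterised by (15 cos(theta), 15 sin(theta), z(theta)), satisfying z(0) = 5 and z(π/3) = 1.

Parameterise the cylinder of radius R = 15 as
    r(θ) = (15 cos θ, 15 sin θ, z(θ)).
The arc-length element is
    ds = sqrt(225 + (dz/dθ)^2) dθ,
so the Lagrangian is L = sqrt(225 + z'^2).
L depends on z' only, not on z or θ, so ∂L/∂z = 0 and
    ∂L/∂z' = z' / sqrt(225 + z'^2).
The Euler-Lagrange equation gives
    d/dθ( z' / sqrt(225 + z'^2) ) = 0,
so z' is constant. Integrating once:
    z(θ) = a θ + b,
a helix on the cylinder (a straight line when the cylinder is unrolled). The constants a, b are determined by the endpoint conditions.
With endpoint conditions z(0) = 5 and z(π/3) = 1: from z(0) = b we get b = 5, and a·π/3 + 5 = 1 gives a = -12/π, so
    z(θ) = (-12/π) θ + 5.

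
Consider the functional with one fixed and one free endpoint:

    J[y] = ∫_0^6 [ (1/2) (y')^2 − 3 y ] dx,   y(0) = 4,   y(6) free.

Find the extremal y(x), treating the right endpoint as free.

The Lagrangian L = (1/2) (y')^2 − 3 y gives
    ∂L/∂y = −3,   ∂L/∂y' = y'.
Euler-Lagrange: d/dx(y') − (−3) = 0, i.e. y'' + 3 = 0, so
    y(x) = −(3/2) x^2 + C1 x + C2.
Fixed left endpoint y(0) = 4 ⇒ C2 = 4.
The right endpoint x = 6 is free, so the natural (transversality) condition is ∂L/∂y' |_{x=6} = 0, i.e. y'(6) = 0.
Compute y'(x) = −3 x + C1, so y'(6) = −18 + C1 = 0 ⇒ C1 = 18.
Therefore the extremal is
    y(x) = −(3/2) x^2 + 18 x + 4.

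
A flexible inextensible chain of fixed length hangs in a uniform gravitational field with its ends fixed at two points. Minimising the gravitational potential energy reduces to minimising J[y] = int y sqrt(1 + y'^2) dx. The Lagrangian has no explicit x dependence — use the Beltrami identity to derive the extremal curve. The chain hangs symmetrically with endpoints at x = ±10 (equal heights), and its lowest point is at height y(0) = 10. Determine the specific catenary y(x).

The Lagrangian L(y, y') = y sqrt(1 + y'^2) has no explicit x dependence, so the Beltrami identity applies:
    L − y' ∂L/∂y' = C.
Compute ∂L/∂y' = y · y' / sqrt(1 + y'^2). Then
    L − y' ∂L/∂y'
    = y sqrt(1 + y'^2) − y · y'^2 / sqrt(1 + y'^2)
    = y (1 + y'^2 − y'^2) / sqrt(1 + y'^2)
    = y / sqrt(1 + y'^2) = C.
Squaring gives y^2 = C^2 (1 + y'^2), i.e.
    y'^2 = y^2 / C^2 − 1.
Separating variables,
    dy / sqrt(y^2 − C^2) = dx / C,
and integrating gives arccosh(y / C) = (x − a)/C, so
    y(x) = C cosh((x − a)/C),
the catenary. The constants C and a are fixed by the two endpoint conditions (and, for the hanging-chain problem, the length constraint selects C).
Now fit the given data. The endpoints x = ±10 are symmetric at equal height, so the catenary is even about its minimum: a = 0 and y(x) = C cosh(x/C). The lowest point is y(0) = C cosh(0) = C, and we are told y(0) = 10, so C = 10. Therefore
    y(x) = 10 cosh(x/10),
and at the endpoints
    y(±10) = 10 cosh(10/10).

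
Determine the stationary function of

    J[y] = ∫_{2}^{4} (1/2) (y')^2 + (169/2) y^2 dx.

The Lagrangian is L = (1/2) (y')^2 + (169/2) y^2.
Compute ∂L/∂y = 169y, ∂L/∂y' = y'.
The Euler-Lagrange equation d/dx(∂L/∂y') − ∂L/∂y = 0 reduces to
    y'' − 169 y = 0.
Its general solution is
    y(x) = A e^(13x) + B e^(−13x),
with A, B fixed by the endpoint conditions.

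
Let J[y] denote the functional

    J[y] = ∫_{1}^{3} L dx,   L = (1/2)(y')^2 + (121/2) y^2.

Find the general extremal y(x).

The Lagrangian is L = (1/2)(y')^2 + (121/2) y^2.
∂L/∂y = 121y.
∂L/∂y' = y'.
The Euler-Lagrange equation d/dx(∂L/∂y') − ∂L/∂y = 0 becomes:
    y'' - 121 y = 0
General solution: y(x) = A e^(11x) + B e^(-11x), where A and B are arbitrary constants fixed by the endpoint conditions.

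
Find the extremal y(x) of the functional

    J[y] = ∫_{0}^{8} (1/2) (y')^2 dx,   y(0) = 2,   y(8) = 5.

The Lagrangian is L = (1/2) (y')^2.
Compute ∂L/∂y = 0, ∂L/∂y' = y'.
The Euler-Lagrange equation d/dx(∂L/∂y') − ∂L/∂y = 0 reduces to
    y'' = 0.
Its general solution is
    y(x) = A x + B,
with A, B fixed by the endpoint conditions.
Applying the endpoint conditions y(0) = 2 and y(8) = 5: solve A·0 + B = 2 and A·8 + B = 5. Subtracting gives A(8 − 0) = 5 − 2, so A = 3/8, and B = 2 − A·0 = 2. Therefore
    y(x) = (3/8) x + 2.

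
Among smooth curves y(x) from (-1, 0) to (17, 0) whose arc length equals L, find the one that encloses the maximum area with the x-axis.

Set up the augmented Lagrangian using a multiplier λ for the length constraint:
    F(y, y') = y − λ sqrt(1 + y'^2).
F has no explicit x dependence, so the Beltrami identity yields a first integral
    F − y' ∂F/∂y' = C.
Compute ∂F/∂y' = −λ y' / sqrt(1 + y'^2). Then
    y − λ sqrt(1 + y'^2) + λ y'^2 / sqrt(1 + y'^2) = C
    ⇒  y − λ / sqrt(1 + y'^2) = C.
Solving for y' and integrating gives
    (x − a)^2 + (y − b)^2 = λ^2,
a circular arc of radius λ. The constants a, b are determined by the endpoint conditions y(-1) = y(17) = 0, and λ is fixed implicitly by the length constraint
    ∫_{-1}^{17} sqrt(1 + y'^2) dx = L.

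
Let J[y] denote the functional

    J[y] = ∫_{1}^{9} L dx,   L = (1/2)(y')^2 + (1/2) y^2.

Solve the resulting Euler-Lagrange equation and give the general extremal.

The Lagrangian is L = (1/2)(y')^2 + (1/2) y^2.
∂L/∂y = y.
∂L/∂y' = y'.
The Euler-Lagrange equation d/dx(∂L/∂y') − ∂L/∂y = 0 becomes:
    y'' - y = 0
General solution: y(x) = A e^x + B e^(-x), where A and B are arbitrary constants fixed by the endpoint conditions.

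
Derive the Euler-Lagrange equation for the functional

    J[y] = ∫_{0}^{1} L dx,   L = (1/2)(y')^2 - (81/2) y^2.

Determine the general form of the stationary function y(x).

The Lagrangian is L = (1/2)(y')^2 - (81/2) y^2.
∂L/∂y = -81y.
∂L/∂y' = y'.
The Euler-Lagrange equation d/dx(∂L/∂y') − ∂L/∂y = 0 becomes:
    y'' + 81 y = 0
General solution: y(x) = A sin(9x) + B cos(9x), where A and B are arbitrary constants fixed by the endpoint conditions.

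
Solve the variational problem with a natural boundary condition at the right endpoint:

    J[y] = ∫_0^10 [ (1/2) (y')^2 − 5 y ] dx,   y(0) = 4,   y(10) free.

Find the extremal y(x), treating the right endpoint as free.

The Lagrangian L = (1/2) (y')^2 − 5 y gives
    ∂L/∂y = −5,   ∂L/∂y' = y'.
Euler-Lagrange: d/dx(y') − (−5) = 0, i.e. y'' + 5 = 0, so
    y(x) = −(5/2) x^2 + C1 x + C2.
Fixed left endpoint y(0) = 4 ⇒ C2 = 4.
The right endpoint x = 10 is free, so the natural (transversality) condition is ∂L/∂y' |_{x=10} = 0, i.e. y'(10) = 0.
Compute y'(x) = −5 x + C1, so y'(10) = −50 + C1 = 0 ⇒ C1 = 50.
Therefore the extremal is
    y(x) = −(5/2) x^2 + 50 x + 4.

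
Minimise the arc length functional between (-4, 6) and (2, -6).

Arc-length functional: J[y] = ∫ sqrt(1 + (y')^2) dx.
Lagrangian L = sqrt(1 + (y')^2) has no explicit y dependence, so ∂L/∂y = 0 and the Euler-Lagrange equation gives
    d/dx( y' / sqrt(1 + (y')^2) ) = 0  ⇒  y' / sqrt(1 + (y')^2) = const.
Hence y' is constant, so y(x) is affine.
Fitting the endpoints (-4, 6) and (2, -6):
    slope m = ((-6) − 6) / (2 − (-4)) = -2,
    intercept c = 6 − m·(-4) = -2.
Extremal: y(x) = -2 x - 2.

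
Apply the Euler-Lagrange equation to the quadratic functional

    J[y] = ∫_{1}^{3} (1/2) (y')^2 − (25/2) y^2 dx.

The Lagrangian is L = (1/2) (y')^2 − (25/2) y^2.
Compute ∂L/∂y = -25y, ∂L/∂y' = y'.
The Euler-Lagrange equation d/dx(∂L/∂y') − ∂L/∂y = 0 reduces to
    y'' + 25 y = 0.
Its general solution is
    y(x) = A sin(5x) + B cos(5x),
with A, B fixed by the endpoint conditions.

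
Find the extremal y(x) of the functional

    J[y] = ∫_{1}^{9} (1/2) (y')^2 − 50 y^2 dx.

The Lagrangian is L = (1/2) (y')^2 − 50 y^2.
Compute ∂L/∂y = -100y, ∂L/∂y' = y'.
The Euler-Lagrange equation d/dx(∂L/∂y') − ∂L/∂y = 0 reduces to
    y'' + 100 y = 0.
Its general solution is
    y(x) = A sin(10x) + B cos(10x),
with A, B fixed by the endpoint conditions.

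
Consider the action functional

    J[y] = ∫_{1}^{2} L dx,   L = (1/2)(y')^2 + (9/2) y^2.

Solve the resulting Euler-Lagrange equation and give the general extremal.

The Lagrangian is L = (1/2)(y')^2 + (9/2) y^2.
∂L/∂y = 9y.
∂L/∂y' = y'.
The Euler-Lagrange equation d/dx(∂L/∂y') − ∂L/∂y = 0 becomes:
    y'' - 9 y = 0
General solution: y(x) = A e^(3x) + B e^(-3x), where A and B are arbitrary constants fixed by the endpoint conditions.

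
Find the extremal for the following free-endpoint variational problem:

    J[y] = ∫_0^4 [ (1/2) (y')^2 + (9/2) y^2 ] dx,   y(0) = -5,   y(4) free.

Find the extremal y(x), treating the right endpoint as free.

The Lagrangian L = (1/2) (y')^2 + (9/2) y^2 gives
    ∂L/∂y = 9 y,   ∂L/∂y' = y'.
Euler-Lagrange: y'' − 9 y = 0.
With k = 3, the general solution is
    y(x) = A cosh(3 x) + B sinh(3 x).
Fixed left endpoint y(0) = -5 ⇒ A = -5.
The right endpoint x = 4 is free, so the natural (transversality) condition is ∂L/∂y' |_{x=4} = 0, i.e. y'(4) = 0.
Compute y'(x) = A k sinh(k x) + B k cosh(k x), so
    y'(4) = A k sinh(k·4) + B k cosh(k·4) = 0
    ⇒ B = −A tanh(k·4) = 5 tanh(3·4).
Therefore the extremal is
    y(x) = −5 cosh(3 x) + 5 tanh(3·4) sinh(3 x).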